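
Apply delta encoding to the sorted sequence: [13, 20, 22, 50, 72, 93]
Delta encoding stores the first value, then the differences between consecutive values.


First value: 13
Deltas:
  20 - 13 = 7
  22 - 20 = 2
  50 - 22 = 28
  72 - 50 = 22
  93 - 72 = 21


Delta encoded: [13, 7, 2, 28, 22, 21]


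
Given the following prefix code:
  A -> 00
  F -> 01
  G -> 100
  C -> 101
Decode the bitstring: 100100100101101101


Decoding step by step:
Bits 100 -> G
Bits 100 -> G
Bits 100 -> G
Bits 101 -> C
Bits 101 -> C
Bits 101 -> C


Decoded message: GGGCCC


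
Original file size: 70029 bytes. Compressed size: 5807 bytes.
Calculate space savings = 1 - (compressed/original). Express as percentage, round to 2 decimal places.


ratio = compressed/original = 5807/70029 = 0.082923
savings = 1 - ratio = 1 - 0.082923 = 0.917077
as a percentage: 0.917077 * 100 = 91.71%

Space savings = 1 - 5807/70029 = 91.71%


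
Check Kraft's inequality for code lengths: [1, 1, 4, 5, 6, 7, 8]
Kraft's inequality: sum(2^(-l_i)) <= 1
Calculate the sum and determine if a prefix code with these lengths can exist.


Sum = 2^(-1) + 2^(-1) + 2^(-4) + 2^(-5) + 2^(-6) + 2^(-7) + 2^(-8)
    = 0.5 + 0.5 + 0.0625 + 0.03125 + 0.015625 + 0.0078125 + 0.00390625
    = 287/256 = 1.12109375
Since 1.12109375 > 1, Kraft's inequality is NOT satisfied.
A prefix code with these lengths CANNOT exist.

Kraft sum = 1.12109375. Not satisfied.


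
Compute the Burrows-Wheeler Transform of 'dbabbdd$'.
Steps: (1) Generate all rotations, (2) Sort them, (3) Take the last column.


Rotations (sorted):
  0: $dbabbdd -> last char: d
  1: abbdd$db -> last char: b
  2: babbdd$d -> last char: d
  3: bbdd$dba -> last char: a
  4: bdd$dbab -> last char: b
  5: d$dbabbd -> last char: d
  6: dbabbdd$ -> last char: $
  7: dd$dbabb -> last char: b


BWT = dbdabd$b


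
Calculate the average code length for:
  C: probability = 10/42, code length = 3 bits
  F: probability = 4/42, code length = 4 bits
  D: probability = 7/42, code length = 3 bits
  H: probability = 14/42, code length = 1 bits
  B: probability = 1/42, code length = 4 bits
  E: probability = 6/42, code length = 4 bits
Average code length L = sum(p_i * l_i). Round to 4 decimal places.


Weighted contributions p_i * l_i:
  C: (10/42) * 3 = 30/42
  F: (4/42) * 4 = 16/42
  D: (7/42) * 3 = 21/42
  H: (14/42) * 1 = 14/42
  B: (1/42) * 4 = 4/42
  E: (6/42) * 4 = 24/42
Sum = (30 + 16 + 21 + 14 + 4 + 24)/42 = 109/42

L = 109/42 = 2.5952 bits/symbol


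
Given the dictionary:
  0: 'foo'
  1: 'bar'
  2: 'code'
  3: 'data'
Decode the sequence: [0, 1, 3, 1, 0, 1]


Look up each index in the dictionary:
  0 -> 'foo'
  1 -> 'bar'
  3 -> 'data'
  1 -> 'bar'
  0 -> 'foo'
  1 -> 'bar'

Decoded: "foo bar data bar foo bar"


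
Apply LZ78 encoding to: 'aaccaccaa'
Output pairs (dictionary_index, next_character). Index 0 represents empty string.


LZ78 encoding steps:
Dictionary: {0: ''}
Step 1: w='' (idx 0), next='a' -> output (0, 'a'), add 'a' as idx 1
Step 2: w='a' (idx 1), next='c' -> output (1, 'c'), add 'ac' as idx 2
Step 3: w='' (idx 0), next='c' -> output (0, 'c'), add 'c' as idx 3
Step 4: w='ac' (idx 2), next='c' -> output (2, 'c'), add 'acc' as idx 4
Step 5: w='a' (idx 1), next='a' -> output (1, 'a'), add 'aa' as idx 5


Encoded: [(0, 'a'), (1, 'c'), (0, 'c'), (2, 'c'), (1, 'a')]


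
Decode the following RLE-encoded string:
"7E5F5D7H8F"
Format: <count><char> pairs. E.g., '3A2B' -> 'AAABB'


Expanding each <count><char> pair:
  7E -> 'EEEEEEE'
  5F -> 'FFFFF'
  5D -> 'DDDDD'
  7H -> 'HHHHHHH'
  8F -> 'FFFFFFFF'

Decoded = EEEEEEEFFFFFDDDDDHHHHHHHFFFFFFFF


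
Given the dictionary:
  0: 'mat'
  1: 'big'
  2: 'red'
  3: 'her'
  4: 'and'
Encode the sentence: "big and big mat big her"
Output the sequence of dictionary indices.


Look up each word in the dictionary:
  'big' -> 1
  'and' -> 4
  'big' -> 1
  'mat' -> 0
  'big' -> 1
  'her' -> 3

Encoded: [1, 4, 1, 0, 1, 3]


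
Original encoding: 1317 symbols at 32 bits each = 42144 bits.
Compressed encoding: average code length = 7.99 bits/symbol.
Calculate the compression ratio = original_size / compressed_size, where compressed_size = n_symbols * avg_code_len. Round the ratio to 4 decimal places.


original_size = n_symbols * orig_bits = 1317 * 32 = 42144 bits
compressed_size = n_symbols * avg_code_len = 1317 * 7.99 = 10522.83 bits
ratio = original_size / compressed_size = 42144 / 10522.83 = 4.005

Compression ratio = 4.005


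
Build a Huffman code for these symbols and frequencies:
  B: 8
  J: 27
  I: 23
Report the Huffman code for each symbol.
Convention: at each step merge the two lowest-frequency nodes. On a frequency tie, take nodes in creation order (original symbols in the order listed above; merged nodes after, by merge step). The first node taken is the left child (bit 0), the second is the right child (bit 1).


Huffman tree construction:
Step 1: Merge B(8) + I(23) = 31
Step 2: Merge J(27) + (B+I)(31) = 58
Read each symbol's code off the tree from the root (left child = 0, right child = 1).

Codes:
  B: 10 (length 2)
  J: 0 (length 1)
  I: 11 (length 2)
Average code length: 89/58 = 1.5345 bits/symbol


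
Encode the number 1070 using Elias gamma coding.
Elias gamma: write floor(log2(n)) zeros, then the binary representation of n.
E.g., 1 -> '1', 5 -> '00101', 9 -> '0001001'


num_bits = floor(log2(1070)) + 1 = 11
leading_zeros = num_bits - 1 = 10
binary(1070) = 10000101110

Elias gamma(1070) = '0000000000' + '10000101110' = 000000000010000101110 (21 bits)


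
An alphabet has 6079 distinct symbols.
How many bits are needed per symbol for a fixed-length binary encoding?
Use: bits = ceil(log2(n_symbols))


log2(6079) = 12.5696
Bracket: 2^12 = 4096 < 6079 <= 2^13 = 8192
So ceil(log2(6079)) = 13

bits = ceil(log2(6079)) = ceil(12.5696) = 13 bits


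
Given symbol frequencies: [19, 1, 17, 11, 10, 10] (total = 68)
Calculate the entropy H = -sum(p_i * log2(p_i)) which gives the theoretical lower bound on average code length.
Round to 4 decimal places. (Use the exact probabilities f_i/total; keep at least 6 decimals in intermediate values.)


Per-symbol terms -p_i * log2(p_i) with p_i = f_i/68:
  p = 19/68 = 0.279412: log2(p) = -1.839535, -p*log2(p) = 0.513988
  p = 1/68 = 0.014706: log2(p) = -6.087463, -p*log2(p) = 0.089522
  p = 17/68 = 0.250000: log2(p) = -2.000000, -p*log2(p) = 0.500000
  p = 11/68 = 0.161765: log2(p) = -2.628031, -p*log2(p) = 0.425123
  p = 10/68 = 0.147059: log2(p) = -2.765535, -p*log2(p) = 0.406696
  p = 10/68 = 0.147059: log2(p) = -2.765535, -p*log2(p) = 0.406696
H = 0.513988 + 0.089522 + 0.500000 + 0.425123 + 0.406696 + 0.406696 = 2.342025

H = 2.342 bits/symbol


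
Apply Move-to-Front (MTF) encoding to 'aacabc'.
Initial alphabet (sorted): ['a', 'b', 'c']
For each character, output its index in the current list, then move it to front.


MTF encoding:
'a': index 0 in ['a', 'b', 'c'] -> ['a', 'b', 'c']
'a': index 0 in ['a', 'b', 'c'] -> ['a', 'b', 'c']
'c': index 2 in ['a', 'b', 'c'] -> ['c', 'a', 'b']
'a': index 1 in ['c', 'a', 'b'] -> ['a', 'c', 'b']
'b': index 2 in ['a', 'c', 'b'] -> ['b', 'a', 'c']
'c': index 2 in ['b', 'a', 'c'] -> ['c', 'b', 'a']


Output: [0, 0, 2, 1, 2, 2]


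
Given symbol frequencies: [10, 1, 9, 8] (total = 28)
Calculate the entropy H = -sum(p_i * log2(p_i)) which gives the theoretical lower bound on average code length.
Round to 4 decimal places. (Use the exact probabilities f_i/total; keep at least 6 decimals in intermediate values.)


Per-symbol terms -p_i * log2(p_i) with p_i = f_i/28:
  p = 10/28 = 0.357143: log2(p) = -1.485427, -p*log2(p) = 0.530510
  p = 1/28 = 0.035714: log2(p) = -4.807355, -p*log2(p) = 0.171691
  p = 9/28 = 0.321429: log2(p) = -1.637430, -p*log2(p) = 0.526317
  p = 8/28 = 0.285714: log2(p) = -1.807355, -p*log2(p) = 0.516387
H = 0.530510 + 0.171691 + 0.526317 + 0.516387 = 1.744905

H = 1.7449 bits/symbol


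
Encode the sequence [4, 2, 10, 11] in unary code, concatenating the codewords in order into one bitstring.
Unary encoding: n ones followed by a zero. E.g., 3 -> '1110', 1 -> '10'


Encode each number as n ones followed by a terminating 0:
  4 -> 11110 (5 bits)
  2 -> 110 (3 bits)
  10 -> 11111111110 (11 bits)
  11 -> 111111111110 (12 bits)
Total length = 5 + 3 + 11 + 12 = 31 bits.

Unary([4, 2, 10, 11]) = 1111011011111111110111111111110 (31 bits)


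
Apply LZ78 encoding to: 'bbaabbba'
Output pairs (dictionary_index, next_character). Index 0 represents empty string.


LZ78 encoding steps:
Dictionary: {0: ''}
Step 1: w='' (idx 0), next='b' -> output (0, 'b'), add 'b' as idx 1
Step 2: w='b' (idx 1), next='a' -> output (1, 'a'), add 'ba' as idx 2
Step 3: w='' (idx 0), next='a' -> output (0, 'a'), add 'a' as idx 3
Step 4: w='b' (idx 1), next='b' -> output (1, 'b'), add 'bb' as idx 4
Step 5: w='ba' (idx 2), end of input -> output (2, '')


Encoded: [(0, 'b'), (1, 'a'), (0, 'a'), (1, 'b'), (2, '')]


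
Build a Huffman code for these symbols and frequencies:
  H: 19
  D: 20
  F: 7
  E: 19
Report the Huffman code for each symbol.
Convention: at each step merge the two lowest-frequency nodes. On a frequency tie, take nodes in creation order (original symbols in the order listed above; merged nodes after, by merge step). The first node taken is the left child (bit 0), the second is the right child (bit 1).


Huffman tree construction:
Step 1: Merge F(7) + H(19) = 26
Step 2: Merge E(19) + D(20) = 39
Step 3: Merge (F+H)(26) + (E+D)(39) = 65
Read each symbol's code off the tree from the root (left child = 0, right child = 1).

Codes:
  H: 01 (length 2)
  D: 11 (length 2)
  F: 00 (length 2)
  E: 10 (length 2)
Average code length: 130/65 = 2.0000 bits/symbol


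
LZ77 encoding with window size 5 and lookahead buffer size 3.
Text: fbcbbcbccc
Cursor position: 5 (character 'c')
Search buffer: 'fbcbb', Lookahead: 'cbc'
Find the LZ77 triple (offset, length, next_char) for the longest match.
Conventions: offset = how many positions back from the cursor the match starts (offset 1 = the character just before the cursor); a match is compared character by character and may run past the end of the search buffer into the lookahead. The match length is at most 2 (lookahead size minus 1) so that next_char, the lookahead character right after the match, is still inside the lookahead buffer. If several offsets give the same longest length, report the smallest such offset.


Try each offset into the search buffer:
  offset=1 (pos 4, char 'b'): match length 0
  offset=2 (pos 3, char 'b'): match length 0
  offset=3 (pos 2, char 'c'): match length 2
  offset=4 (pos 1, char 'b'): match length 0
  offset=5 (pos 0, char 'f'): match length 0
Longest match has length 2 at offset 3.
next_char = character at position 5 + 2 = 7 -> 'c'

Best match: offset=3, length=2 (matching 'cb' starting at position 2)
LZ77 triple: (3, 2, 'c')


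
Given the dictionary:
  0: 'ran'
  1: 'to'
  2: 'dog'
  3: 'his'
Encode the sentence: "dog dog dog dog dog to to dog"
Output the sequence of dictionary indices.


Look up each word in the dictionary:
  'dog' -> 2
  'dog' -> 2
  'dog' -> 2
  'dog' -> 2
  'dog' -> 2
  'to' -> 1
  'to' -> 1
  'dog' -> 2

Encoded: [2, 2, 2, 2, 2, 1, 1, 2]


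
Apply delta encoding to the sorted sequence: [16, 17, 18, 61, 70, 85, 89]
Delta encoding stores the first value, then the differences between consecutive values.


First value: 16
Deltas:
  17 - 16 = 1
  18 - 17 = 1
  61 - 18 = 43
  70 - 61 = 9
  85 - 70 = 15
  89 - 85 = 4


Delta encoded: [16, 1, 1, 43, 9, 15, 4]


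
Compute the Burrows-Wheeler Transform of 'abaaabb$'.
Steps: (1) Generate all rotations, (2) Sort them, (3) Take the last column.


Rotations (sorted):
  0: $abaaabb -> last char: b
  1: aaabb$ab -> last char: b
  2: aabb$aba -> last char: a
  3: abaaabb$ -> last char: $
  4: abb$abaa -> last char: a
  5: b$abaaab -> last char: b
  6: baaabb$a -> last char: a
  7: bb$abaaa -> last char: a


BWT = bba$abaa


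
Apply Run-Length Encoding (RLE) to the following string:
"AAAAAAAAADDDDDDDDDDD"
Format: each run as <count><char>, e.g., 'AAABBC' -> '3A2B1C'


Scanning runs left to right:
  i=0: run of 'A' x 9 -> '9A'
  i=9: run of 'D' x 11 -> '11D'

RLE = 9A11D


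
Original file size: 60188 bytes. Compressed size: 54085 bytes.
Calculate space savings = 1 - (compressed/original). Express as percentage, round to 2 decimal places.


ratio = compressed/original = 54085/60188 = 0.898601
savings = 1 - ratio = 1 - 0.898601 = 0.101399
as a percentage: 0.101399 * 100 = 10.14%

Space savings = 1 - 54085/60188 = 10.14%


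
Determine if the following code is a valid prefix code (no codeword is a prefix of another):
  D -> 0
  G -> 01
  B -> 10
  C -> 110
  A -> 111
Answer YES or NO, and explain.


Checking each pair (does one codeword prefix another?):
  D='0' vs G='01': prefix -- VIOLATION

NO -- this is NOT a valid prefix code. D (0) is a prefix of G (01).


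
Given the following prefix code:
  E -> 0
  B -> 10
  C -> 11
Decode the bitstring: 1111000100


Decoding step by step:
Bits 11 -> C
Bits 11 -> C
Bits 0 -> E
Bits 0 -> E
Bits 0 -> E
Bits 10 -> B
Bits 0 -> E


Decoded message: CCEEEBE


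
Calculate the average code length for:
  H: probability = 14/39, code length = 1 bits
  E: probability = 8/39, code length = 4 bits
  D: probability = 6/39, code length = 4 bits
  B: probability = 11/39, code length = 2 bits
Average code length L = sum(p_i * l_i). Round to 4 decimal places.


Weighted contributions p_i * l_i:
  H: (14/39) * 1 = 14/39
  E: (8/39) * 4 = 32/39
  D: (6/39) * 4 = 24/39
  B: (11/39) * 2 = 22/39
Sum = (14 + 32 + 24 + 22)/39 = 92/39

L = 92/39 = 2.3590 bits/symbol


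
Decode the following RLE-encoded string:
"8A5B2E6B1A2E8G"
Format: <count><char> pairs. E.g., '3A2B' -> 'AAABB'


Expanding each <count><char> pair:
  8A -> 'AAAAAAAA'
  5B -> 'BBBBB'
  2E -> 'EE'
  6B -> 'BBBBBB'
  1A -> 'A'
  2E -> 'EE'
  8G -> 'GGGGGGGG'

Decoded = AAAAAAAABBBBBEEBBBBBBAEEGGGGGGGG


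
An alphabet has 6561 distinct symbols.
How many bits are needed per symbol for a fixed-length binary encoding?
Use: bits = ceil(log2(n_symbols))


log2(6561) = 12.6797
Bracket: 2^12 = 4096 < 6561 <= 2^13 = 8192
So ceil(log2(6561)) = 13

bits = ceil(log2(6561)) = ceil(12.6797) = 13 bits


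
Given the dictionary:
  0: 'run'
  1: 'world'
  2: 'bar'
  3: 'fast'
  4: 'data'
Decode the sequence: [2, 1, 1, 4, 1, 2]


Look up each index in the dictionary:
  2 -> 'bar'
  1 -> 'world'
  1 -> 'world'
  4 -> 'data'
  1 -> 'world'
  2 -> 'bar'

Decoded: "bar world world data world bar"


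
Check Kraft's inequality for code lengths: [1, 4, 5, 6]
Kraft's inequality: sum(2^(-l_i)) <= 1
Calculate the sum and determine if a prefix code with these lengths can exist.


Sum = 2^(-1) + 2^(-4) + 2^(-5) + 2^(-6)
    = 0.5 + 0.0625 + 0.03125 + 0.015625
    = 39/64 = 0.609375
Since 0.609375 <= 1, Kraft's inequality IS satisfied.
A prefix code with these lengths CAN exist.

Kraft sum = 0.609375. Satisfied.


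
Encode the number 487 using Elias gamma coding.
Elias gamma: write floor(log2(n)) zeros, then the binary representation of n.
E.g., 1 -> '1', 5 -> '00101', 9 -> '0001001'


num_bits = floor(log2(487)) + 1 = 9
leading_zeros = num_bits - 1 = 8
binary(487) = 111100111

Elias gamma(487) = '00000000' + '111100111' = 00000000111100111 (17 bits)


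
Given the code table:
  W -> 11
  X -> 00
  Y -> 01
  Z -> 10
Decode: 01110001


Decoding:
01 -> Y
11 -> W
00 -> X
01 -> Y


Result: YWXY


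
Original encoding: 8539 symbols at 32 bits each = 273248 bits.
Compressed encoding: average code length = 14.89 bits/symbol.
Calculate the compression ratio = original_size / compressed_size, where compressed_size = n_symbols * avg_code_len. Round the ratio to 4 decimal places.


original_size = n_symbols * orig_bits = 8539 * 32 = 273248 bits
compressed_size = n_symbols * avg_code_len = 8539 * 14.89 = 127145.71 bits
ratio = original_size / compressed_size = 273248 / 127145.71 = 2.1491

Compression ratio = 2.1491


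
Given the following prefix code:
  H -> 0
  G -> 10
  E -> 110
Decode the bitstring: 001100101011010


Decoding step by step:
Bits 0 -> H
Bits 0 -> H
Bits 110 -> E
Bits 0 -> H
Bits 10 -> G
Bits 10 -> G
Bits 110 -> E
Bits 10 -> G


Decoded message: HHEHGGEG


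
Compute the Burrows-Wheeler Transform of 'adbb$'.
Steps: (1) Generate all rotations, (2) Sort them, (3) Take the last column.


Rotations (sorted):
  0: $adbb -> last char: b
  1: adbb$ -> last char: $
  2: b$adb -> last char: b
  3: bb$ad -> last char: d
  4: dbb$a -> last char: a


BWT = b$bda


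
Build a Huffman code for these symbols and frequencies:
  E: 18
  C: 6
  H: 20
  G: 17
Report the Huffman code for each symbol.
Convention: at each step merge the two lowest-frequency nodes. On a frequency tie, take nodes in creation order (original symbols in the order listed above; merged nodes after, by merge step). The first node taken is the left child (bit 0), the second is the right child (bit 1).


Huffman tree construction:
Step 1: Merge C(6) + G(17) = 23
Step 2: Merge E(18) + H(20) = 38
Step 3: Merge (C+G)(23) + (E+H)(38) = 61
Read each symbol's code off the tree from the root (left child = 0, right child = 1).

Codes:
  E: 10 (length 2)
  C: 00 (length 2)
  H: 11 (length 2)
  G: 01 (length 2)
Average code length: 122/61 = 2.0000 bits/symbol


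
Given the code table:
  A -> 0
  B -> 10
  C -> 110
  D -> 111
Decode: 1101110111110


Decoding:
110 -> C
111 -> D
0 -> A
111 -> D
110 -> C


Result: CDADC


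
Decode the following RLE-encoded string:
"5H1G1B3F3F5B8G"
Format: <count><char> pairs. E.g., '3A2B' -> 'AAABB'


Expanding each <count><char> pair:
  5H -> 'HHHHH'
  1G -> 'G'
  1B -> 'B'
  3F -> 'FFF'
  3F -> 'FFF'
  5B -> 'BBBBB'
  8G -> 'GGGGGGGG'

Decoded = HHHHHGBFFFFFFBBBBBGGGGGGGG


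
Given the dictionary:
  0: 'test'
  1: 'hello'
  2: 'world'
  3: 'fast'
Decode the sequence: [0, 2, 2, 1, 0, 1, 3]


Look up each index in the dictionary:
  0 -> 'test'
  2 -> 'world'
  2 -> 'world'
  1 -> 'hello'
  0 -> 'test'
  1 -> 'hello'
  3 -> 'fast'

Decoded: "test world world hello test hello fast"


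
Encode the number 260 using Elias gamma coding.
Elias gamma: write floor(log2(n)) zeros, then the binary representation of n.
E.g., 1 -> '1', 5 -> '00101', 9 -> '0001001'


num_bits = floor(log2(260)) + 1 = 9
leading_zeros = num_bits - 1 = 8
binary(260) = 100000100

Elias gamma(260) = '00000000' + '100000100' = 00000000100000100 (17 bits)


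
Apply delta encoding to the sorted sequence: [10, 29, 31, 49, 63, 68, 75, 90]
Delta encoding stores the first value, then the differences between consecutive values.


First value: 10
Deltas:
  29 - 10 = 19
  31 - 29 = 2
  49 - 31 = 18
  63 - 49 = 14
  68 - 63 = 5
  75 - 68 = 7
  90 - 75 = 15


Delta encoded: [10, 19, 2, 18, 14, 5, 7, 15]


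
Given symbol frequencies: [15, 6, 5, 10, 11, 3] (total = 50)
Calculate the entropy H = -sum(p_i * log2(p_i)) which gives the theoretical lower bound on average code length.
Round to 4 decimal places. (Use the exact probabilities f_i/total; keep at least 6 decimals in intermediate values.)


Per-symbol terms -p_i * log2(p_i) with p_i = f_i/50:
  p = 15/50 = 0.300000: log2(p) = -1.736966, -p*log2(p) = 0.521090
  p = 6/50 = 0.120000: log2(p) = -3.058894, -p*log2(p) = 0.367067
  p = 5/50 = 0.100000: log2(p) = -3.321928, -p*log2(p) = 0.332193
  p = 10/50 = 0.200000: log2(p) = -2.321928, -p*log2(p) = 0.464386
  p = 11/50 = 0.220000: log2(p) = -2.184425, -p*log2(p) = 0.480573
  p = 3/50 = 0.060000: log2(p) = -4.058894, -p*log2(p) = 0.243534
H = 0.521090 + 0.367067 + 0.332193 + 0.464386 + 0.480573 + 0.243534 = 2.408843

H = 2.4088 bits/symbol


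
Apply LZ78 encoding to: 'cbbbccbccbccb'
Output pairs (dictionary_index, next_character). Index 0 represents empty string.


LZ78 encoding steps:
Dictionary: {0: ''}
Step 1: w='' (idx 0), next='c' -> output (0, 'c'), add 'c' as idx 1
Step 2: w='' (idx 0), next='b' -> output (0, 'b'), add 'b' as idx 2
Step 3: w='b' (idx 2), next='b' -> output (2, 'b'), add 'bb' as idx 3
Step 4: w='c' (idx 1), next='c' -> output (1, 'c'), add 'cc' as idx 4
Step 5: w='b' (idx 2), next='c' -> output (2, 'c'), add 'bc' as idx 5
Step 6: w='c' (idx 1), next='b' -> output (1, 'b'), add 'cb' as idx 6
Step 7: w='cc' (idx 4), next='b' -> output (4, 'b'), add 'ccb' as idx 7


Encoded: [(0, 'c'), (0, 'b'), (2, 'b'), (1, 'c'), (2, 'c'), (1, 'b'), (4, 'b')]


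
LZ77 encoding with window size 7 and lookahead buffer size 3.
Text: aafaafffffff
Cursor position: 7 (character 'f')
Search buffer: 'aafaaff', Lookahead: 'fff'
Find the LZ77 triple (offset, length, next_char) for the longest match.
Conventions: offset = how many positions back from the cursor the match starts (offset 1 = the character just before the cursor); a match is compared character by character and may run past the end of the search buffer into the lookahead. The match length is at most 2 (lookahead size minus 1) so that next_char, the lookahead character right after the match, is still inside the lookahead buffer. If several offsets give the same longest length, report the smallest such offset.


Try each offset into the search buffer:
  offset=1 (pos 6, char 'f'): match length 2
  offset=2 (pos 5, char 'f'): match length 2
  offset=3 (pos 4, char 'a'): match length 0
  offset=4 (pos 3, char 'a'): match length 0
  offset=5 (pos 2, char 'f'): match length 1
  offset=6 (pos 1, char 'a'): match length 0
  offset=7 (pos 0, char 'a'): match length 0
Longest match has length 2, found at offsets 1, 2; take the smallest, offset 1.
next_char = character at position 7 + 2 = 9 -> 'f'

Best match: offset=1, length=2 (matching 'ff' starting at position 6)
LZ77 triple: (1, 2, 'f')


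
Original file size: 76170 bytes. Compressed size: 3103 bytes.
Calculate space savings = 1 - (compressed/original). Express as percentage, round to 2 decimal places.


ratio = compressed/original = 3103/76170 = 0.040738
savings = 1 - ratio = 1 - 0.040738 = 0.959262
as a percentage: 0.959262 * 100 = 95.93%

Space savings = 1 - 3103/76170 = 95.93%


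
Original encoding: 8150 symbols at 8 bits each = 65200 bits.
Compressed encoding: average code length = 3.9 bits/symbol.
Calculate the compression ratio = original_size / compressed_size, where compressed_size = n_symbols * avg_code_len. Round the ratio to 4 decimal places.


original_size = n_symbols * orig_bits = 8150 * 8 = 65200 bits
compressed_size = n_symbols * avg_code_len = 8150 * 3.9 = 31785.0 bits
ratio = original_size / compressed_size = 65200 / 31785.0 = 2.0513

Compression ratio = 2.0513


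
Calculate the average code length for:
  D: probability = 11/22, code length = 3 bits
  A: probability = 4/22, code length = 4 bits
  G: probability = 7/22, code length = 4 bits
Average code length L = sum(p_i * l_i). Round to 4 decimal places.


Weighted contributions p_i * l_i:
  D: (11/22) * 3 = 33/22
  A: (4/22) * 4 = 16/22
  G: (7/22) * 4 = 28/22
Sum = (33 + 16 + 28)/22 = 77/22

L = 77/22 = 3.5000 bits/symbol


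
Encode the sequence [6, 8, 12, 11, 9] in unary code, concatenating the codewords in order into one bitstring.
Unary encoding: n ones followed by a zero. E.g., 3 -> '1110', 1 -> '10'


Encode each number as n ones followed by a terminating 0:
  6 -> 1111110 (7 bits)
  8 -> 111111110 (9 bits)
  12 -> 1111111111110 (13 bits)
  11 -> 111111111110 (12 bits)
  9 -> 1111111110 (10 bits)
Total length = 7 + 9 + 13 + 12 + 10 = 51 bits.

Unary([6, 8, 12, 11, 9]) = 111111011111111011111111111101111111111101111111110 (51 bits)


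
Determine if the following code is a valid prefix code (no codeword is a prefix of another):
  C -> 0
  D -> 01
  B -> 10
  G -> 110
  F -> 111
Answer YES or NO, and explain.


Checking each pair (does one codeword prefix another?):
  C='0' vs D='01': prefix -- VIOLATION

NO -- this is NOT a valid prefix code. C (0) is a prefix of D (01).


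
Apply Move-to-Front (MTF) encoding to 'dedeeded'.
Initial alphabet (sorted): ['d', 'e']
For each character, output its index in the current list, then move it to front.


MTF encoding:
'd': index 0 in ['d', 'e'] -> ['d', 'e']
'e': index 1 in ['d', 'e'] -> ['e', 'd']
'd': index 1 in ['e', 'd'] -> ['d', 'e']
'e': index 1 in ['d', 'e'] -> ['e', 'd']
'e': index 0 in ['e', 'd'] -> ['e', 'd']
'd': index 1 in ['e', 'd'] -> ['d', 'e']
'e': index 1 in ['d', 'e'] -> ['e', 'd']
'd': index 1 in ['e', 'd'] -> ['d', 'e']


Output: [0, 1, 1, 1, 0, 1, 1, 1]


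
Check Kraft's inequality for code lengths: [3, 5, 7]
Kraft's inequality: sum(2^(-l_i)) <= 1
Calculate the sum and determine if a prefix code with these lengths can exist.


Sum = 2^(-3) + 2^(-5) + 2^(-7)
    = 0.125 + 0.03125 + 0.0078125
    = 21/128 = 0.1640625
Since 0.1640625 <= 1, Kraft's inequality IS satisfied.
A prefix code with these lengths CAN exist.

Kraft sum = 0.1640625. Satisfied.


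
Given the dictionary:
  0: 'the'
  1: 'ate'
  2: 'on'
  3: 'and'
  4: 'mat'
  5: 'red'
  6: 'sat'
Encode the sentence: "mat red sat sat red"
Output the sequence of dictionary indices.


Look up each word in the dictionary:
  'mat' -> 4
  'red' -> 5
  'sat' -> 6
  'sat' -> 6
  'red' -> 5

Encoded: [4, 5, 6, 6, 5]


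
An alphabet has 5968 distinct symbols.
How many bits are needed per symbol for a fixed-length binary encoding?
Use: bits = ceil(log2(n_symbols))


log2(5968) = 12.543
Bracket: 2^12 = 4096 < 5968 <= 2^13 = 8192
So ceil(log2(5968)) = 13

bits = ceil(log2(5968)) = ceil(12.543) = 13 bits


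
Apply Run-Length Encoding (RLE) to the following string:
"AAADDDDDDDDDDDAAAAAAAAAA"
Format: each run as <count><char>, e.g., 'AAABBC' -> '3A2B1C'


Scanning runs left to right:
  i=0: run of 'A' x 3 -> '3A'
  i=3: run of 'D' x 11 -> '11D'
  i=14: run of 'A' x 10 -> '10A'

RLE = 3A11D10A


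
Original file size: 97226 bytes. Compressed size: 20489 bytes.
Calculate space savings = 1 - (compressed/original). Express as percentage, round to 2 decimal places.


ratio = compressed/original = 20489/97226 = 0.210736
savings = 1 - ratio = 1 - 0.210736 = 0.789264
as a percentage: 0.789264 * 100 = 78.93%

Space savings = 1 - 20489/97226 = 78.93%


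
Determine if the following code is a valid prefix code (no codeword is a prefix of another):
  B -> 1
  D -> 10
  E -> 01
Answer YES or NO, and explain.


Checking each pair (does one codeword prefix another?):
  B='1' vs D='10': prefix -- VIOLATION

NO -- this is NOT a valid prefix code. B (1) is a prefix of D (10).


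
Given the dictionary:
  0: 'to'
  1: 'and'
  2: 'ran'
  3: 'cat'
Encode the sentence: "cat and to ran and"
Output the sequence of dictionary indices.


Look up each word in the dictionary:
  'cat' -> 3
  'and' -> 1
  'to' -> 0
  'ran' -> 2
  'and' -> 1

Encoded: [3, 1, 0, 2, 1]


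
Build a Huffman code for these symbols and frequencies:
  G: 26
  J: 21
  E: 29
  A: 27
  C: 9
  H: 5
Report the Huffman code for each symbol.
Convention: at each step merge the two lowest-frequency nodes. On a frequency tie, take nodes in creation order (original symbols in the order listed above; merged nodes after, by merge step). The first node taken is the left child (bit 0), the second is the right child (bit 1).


Huffman tree construction:
Step 1: Merge H(5) + C(9) = 14
Step 2: Merge (H+C)(14) + J(21) = 35
Step 3: Merge G(26) + A(27) = 53
Step 4: Merge E(29) + ((H+C)+J)(35) = 64
Step 5: Merge (G+A)(53) + (E+((H+C)+J))(64) = 117
Read each symbol's code off the tree from the root (left child = 0, right child = 1).

Codes:
  G: 00 (length 2)
  J: 111 (length 3)
  E: 10 (length 2)
  A: 01 (length 2)
  C: 1101 (length 4)
  H: 1100 (length 4)
Average code length: 283/117 = 2.4188 bits/symbol


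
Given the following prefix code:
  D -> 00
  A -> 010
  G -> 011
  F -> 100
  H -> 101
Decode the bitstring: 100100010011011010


Decoding step by step:
Bits 100 -> F
Bits 100 -> F
Bits 010 -> A
Bits 011 -> G
Bits 011 -> G
Bits 010 -> A


Decoded message: FFAGGA


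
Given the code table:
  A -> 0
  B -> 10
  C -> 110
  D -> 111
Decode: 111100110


Decoding:
111 -> D
10 -> B
0 -> A
110 -> C


Result: DBAC


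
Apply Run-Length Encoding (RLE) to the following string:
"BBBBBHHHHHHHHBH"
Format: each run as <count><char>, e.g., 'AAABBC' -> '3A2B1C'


Scanning runs left to right:
  i=0: run of 'B' x 5 -> '5B'
  i=5: run of 'H' x 8 -> '8H'
  i=13: run of 'B' x 1 -> '1B'
  i=14: run of 'H' x 1 -> '1H'

RLE = 5B8H1B1H


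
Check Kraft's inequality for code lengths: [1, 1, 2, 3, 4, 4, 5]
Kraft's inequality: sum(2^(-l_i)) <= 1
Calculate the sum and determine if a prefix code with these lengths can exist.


Sum = 2^(-1) + 2^(-1) + 2^(-2) + 2^(-3) + 2^(-4) + 2^(-4) + 2^(-5)
    = 0.5 + 0.5 + 0.25 + 0.125 + 0.0625 + 0.0625 + 0.03125
    = 49/32 = 1.53125
Since 1.53125 > 1, Kraft's inequality is NOT satisfied.
A prefix code with these lengths CANNOT exist.

Kraft sum = 1.53125. Not satisfied.


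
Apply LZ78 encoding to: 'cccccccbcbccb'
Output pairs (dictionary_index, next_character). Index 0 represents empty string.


LZ78 encoding steps:
Dictionary: {0: ''}
Step 1: w='' (idx 0), next='c' -> output (0, 'c'), add 'c' as idx 1
Step 2: w='c' (idx 1), next='c' -> output (1, 'c'), add 'cc' as idx 2
Step 3: w='cc' (idx 2), next='c' -> output (2, 'c'), add 'ccc' as idx 3
Step 4: w='c' (idx 1), next='b' -> output (1, 'b'), add 'cb' as idx 4
Step 5: w='cb' (idx 4), next='c' -> output (4, 'c'), add 'cbc' as idx 5
Step 6: w='cb' (idx 4), end of input -> output (4, '')


Encoded: [(0, 'c'), (1, 'c'), (2, 'c'), (1, 'b'), (4, 'c'), (4, '')]


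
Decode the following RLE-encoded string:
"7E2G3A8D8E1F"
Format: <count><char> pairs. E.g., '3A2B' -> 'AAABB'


Expanding each <count><char> pair:
  7E -> 'EEEEEEE'
  2G -> 'GG'
  3A -> 'AAA'
  8D -> 'DDDDDDDD'
  8E -> 'EEEEEEEE'
  1F -> 'F'

Decoded = EEEEEEEGGAAADDDDDDDDEEEEEEEEF


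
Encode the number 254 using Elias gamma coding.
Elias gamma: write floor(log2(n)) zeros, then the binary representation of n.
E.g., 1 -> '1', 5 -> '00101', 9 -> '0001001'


num_bits = floor(log2(254)) + 1 = 8
leading_zeros = num_bits - 1 = 7
binary(254) = 11111110

Elias gamma(254) = '0000000' + '11111110' = 000000011111110 (15 bits)


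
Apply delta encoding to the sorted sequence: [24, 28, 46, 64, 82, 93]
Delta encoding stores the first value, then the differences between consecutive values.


First value: 24
Deltas:
  28 - 24 = 4
  46 - 28 = 18
  64 - 46 = 18
  82 - 64 = 18
  93 - 82 = 11


Delta encoded: [24, 4, 18, 18, 18, 11]


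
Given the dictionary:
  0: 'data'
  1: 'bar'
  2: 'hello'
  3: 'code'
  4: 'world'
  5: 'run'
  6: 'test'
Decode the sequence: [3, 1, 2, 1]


Look up each index in the dictionary:
  3 -> 'code'
  1 -> 'bar'
  2 -> 'hello'
  1 -> 'bar'

Decoded: "code bar hello bar"


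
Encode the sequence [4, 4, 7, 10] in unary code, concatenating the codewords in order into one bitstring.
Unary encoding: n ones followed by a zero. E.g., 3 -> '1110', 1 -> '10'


Encode each number as n ones followed by a terminating 0:
  4 -> 11110 (5 bits)
  4 -> 11110 (5 bits)
  7 -> 11111110 (8 bits)
  10 -> 11111111110 (11 bits)
Total length = 5 + 5 + 8 + 11 = 29 bits.

Unary([4, 4, 7, 10]) = 11110111101111111011111111110 (29 bits)


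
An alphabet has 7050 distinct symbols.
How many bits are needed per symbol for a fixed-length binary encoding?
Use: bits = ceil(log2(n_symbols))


log2(7050) = 12.7834
Bracket: 2^12 = 4096 < 7050 <= 2^13 = 8192
So ceil(log2(7050)) = 13

bits = ceil(log2(7050)) = ceil(12.7834) = 13 bits


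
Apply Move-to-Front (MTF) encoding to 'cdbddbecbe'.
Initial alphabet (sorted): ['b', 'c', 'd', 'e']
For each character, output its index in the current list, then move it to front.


MTF encoding:
'c': index 1 in ['b', 'c', 'd', 'e'] -> ['c', 'b', 'd', 'e']
'd': index 2 in ['c', 'b', 'd', 'e'] -> ['d', 'c', 'b', 'e']
'b': index 2 in ['d', 'c', 'b', 'e'] -> ['b', 'd', 'c', 'e']
'd': index 1 in ['b', 'd', 'c', 'e'] -> ['d', 'b', 'c', 'e']
'd': index 0 in ['d', 'b', 'c', 'e'] -> ['d', 'b', 'c', 'e']
'b': index 1 in ['d', 'b', 'c', 'e'] -> ['b', 'd', 'c', 'e']
'e': index 3 in ['b', 'd', 'c', 'e'] -> ['e', 'b', 'd', 'c']
'c': index 3 in ['e', 'b', 'd', 'c'] -> ['c', 'e', 'b', 'd']
'b': index 2 in ['c', 'e', 'b', 'd'] -> ['b', 'c', 'e', 'd']
'e': index 2 in ['b', 'c', 'e', 'd'] -> ['e', 'b', 'c', 'd']


Output: [1, 2, 2, 1, 0, 1, 3, 3, 2, 2]


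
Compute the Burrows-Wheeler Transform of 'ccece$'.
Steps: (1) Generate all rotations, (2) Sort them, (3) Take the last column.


Rotations (sorted):
  0: $ccece -> last char: e
  1: ccece$ -> last char: $
  2: ce$cce -> last char: e
  3: cece$c -> last char: c
  4: e$ccec -> last char: c
  5: ece$cc -> last char: c


BWT = e$eccc


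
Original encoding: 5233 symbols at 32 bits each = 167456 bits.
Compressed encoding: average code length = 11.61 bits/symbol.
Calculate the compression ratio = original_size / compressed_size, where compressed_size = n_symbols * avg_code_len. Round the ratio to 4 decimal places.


original_size = n_symbols * orig_bits = 5233 * 32 = 167456 bits
compressed_size = n_symbols * avg_code_len = 5233 * 11.61 = 60755.13 bits
ratio = original_size / compressed_size = 167456 / 60755.13 = 2.7562

Compression ratio = 2.7562


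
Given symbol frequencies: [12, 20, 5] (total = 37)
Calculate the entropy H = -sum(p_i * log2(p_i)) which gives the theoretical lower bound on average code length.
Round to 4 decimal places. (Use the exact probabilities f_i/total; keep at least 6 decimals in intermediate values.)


Per-symbol terms -p_i * log2(p_i) with p_i = f_i/37:
  p = 12/37 = 0.324324: log2(p) = -1.624491, -p*log2(p) = 0.526862
  p = 20/37 = 0.540541: log2(p) = -0.887525, -p*log2(p) = 0.479743
  p = 5/37 = 0.135135: log2(p) = -2.887525, -p*log2(p) = 0.390206
H = 0.526862 + 0.479743 + 0.390206 = 1.396811

H = 1.3968 bits/symbol


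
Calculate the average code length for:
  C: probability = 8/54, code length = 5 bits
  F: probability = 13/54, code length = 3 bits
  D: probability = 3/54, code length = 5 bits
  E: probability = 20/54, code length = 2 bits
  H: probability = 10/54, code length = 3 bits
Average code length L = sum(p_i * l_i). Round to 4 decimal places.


Weighted contributions p_i * l_i:
  C: (8/54) * 5 = 40/54
  F: (13/54) * 3 = 39/54
  D: (3/54) * 5 = 15/54
  E: (20/54) * 2 = 40/54
  H: (10/54) * 3 = 30/54
Sum = (40 + 39 + 15 + 40 + 30)/54 = 164/54

L = 164/54 = 3.0370 bits/symbol


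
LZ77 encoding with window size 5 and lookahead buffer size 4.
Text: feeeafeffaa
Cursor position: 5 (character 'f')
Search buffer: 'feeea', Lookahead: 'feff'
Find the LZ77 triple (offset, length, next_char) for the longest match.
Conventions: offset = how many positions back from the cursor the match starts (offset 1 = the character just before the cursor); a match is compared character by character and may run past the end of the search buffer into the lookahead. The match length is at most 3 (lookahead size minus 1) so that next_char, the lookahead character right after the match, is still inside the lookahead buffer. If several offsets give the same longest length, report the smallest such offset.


Try each offset into the search buffer:
  offset=1 (pos 4, char 'a'): match length 0
  offset=2 (pos 3, char 'e'): match length 0
  offset=3 (pos 2, char 'e'): match length 0
  offset=4 (pos 1, char 'e'): match length 0
  offset=5 (pos 0, char 'f'): match length 2
Longest match has length 2 at offset 5.
next_char = character at position 5 + 2 = 7 -> 'f'

Best match: offset=5, length=2 (matching 'fe' starting at position 0)
LZ77 triple: (5, 2, 'f')


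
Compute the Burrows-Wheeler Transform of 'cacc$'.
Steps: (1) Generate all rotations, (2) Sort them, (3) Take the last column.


Rotations (sorted):
  0: $cacc -> last char: c
  1: acc$c -> last char: c
  2: c$cac -> last char: c
  3: cacc$ -> last char: $
  4: cc$ca -> last char: a


BWT = ccc$a


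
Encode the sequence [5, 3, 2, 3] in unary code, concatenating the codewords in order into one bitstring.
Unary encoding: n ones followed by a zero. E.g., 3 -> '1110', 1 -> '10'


Encode each number as n ones followed by a terminating 0:
  5 -> 111110 (6 bits)
  3 -> 1110 (4 bits)
  2 -> 110 (3 bits)
  3 -> 1110 (4 bits)
Total length = 6 + 4 + 3 + 4 = 17 bits.

Unary([5, 3, 2, 3]) = 11111011101101110 (17 bits)


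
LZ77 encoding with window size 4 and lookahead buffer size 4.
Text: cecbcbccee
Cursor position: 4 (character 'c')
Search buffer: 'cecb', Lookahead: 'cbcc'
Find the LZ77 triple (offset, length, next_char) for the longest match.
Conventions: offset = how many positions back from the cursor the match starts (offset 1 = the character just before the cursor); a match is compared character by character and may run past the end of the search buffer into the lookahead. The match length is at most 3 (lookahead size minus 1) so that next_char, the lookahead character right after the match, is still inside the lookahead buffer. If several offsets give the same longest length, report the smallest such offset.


Try each offset into the search buffer:
  offset=1 (pos 3, char 'b'): match length 0
  offset=2 (pos 2, char 'c'): match length 3
  offset=3 (pos 1, char 'e'): match length 0
  offset=4 (pos 0, char 'c'): match length 1
Longest match has length 3 at offset 2.
next_char = character at position 4 + 3 = 7 -> 'c'

Best match: offset=2, length=3 (matching 'cbc' starting at position 2)
LZ77 triple: (2, 3, 'c')


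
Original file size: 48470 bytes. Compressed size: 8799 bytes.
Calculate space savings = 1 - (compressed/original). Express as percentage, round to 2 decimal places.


ratio = compressed/original = 8799/48470 = 0.181535
savings = 1 - ratio = 1 - 0.181535 = 0.818465
as a percentage: 0.818465 * 100 = 81.85%

Space savings = 1 - 8799/48470 = 81.85%


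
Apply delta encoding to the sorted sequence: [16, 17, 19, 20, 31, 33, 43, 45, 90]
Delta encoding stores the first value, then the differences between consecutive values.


First value: 16
Deltas:
  17 - 16 = 1
  19 - 17 = 2
  20 - 19 = 1
  31 - 20 = 11
  33 - 31 = 2
  43 - 33 = 10
  45 - 43 = 2
  90 - 45 = 45


Delta encoded: [16, 1, 2, 1, 11, 2, 10, 2, 45]


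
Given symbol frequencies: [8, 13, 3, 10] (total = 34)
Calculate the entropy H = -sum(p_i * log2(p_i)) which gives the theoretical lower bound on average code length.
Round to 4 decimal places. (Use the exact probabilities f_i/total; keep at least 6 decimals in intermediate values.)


Per-symbol terms -p_i * log2(p_i) with p_i = f_i/34:
  p = 8/34 = 0.235294: log2(p) = -2.087463, -p*log2(p) = 0.491168
  p = 13/34 = 0.382353: log2(p) = -1.387023, -p*log2(p) = 0.530332
  p = 3/34 = 0.088235: log2(p) = -3.502500, -p*log2(p) = 0.309044
  p = 10/34 = 0.294118: log2(p) = -1.765535, -p*log2(p) = 0.519275
H = 0.491168 + 0.530332 + 0.309044 + 0.519275 = 1.849819

H = 1.8498 bits/symbol


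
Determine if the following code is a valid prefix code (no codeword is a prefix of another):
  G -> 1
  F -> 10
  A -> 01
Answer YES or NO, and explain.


Checking each pair (does one codeword prefix another?):
  G='1' vs F='10': prefix -- VIOLATION

NO -- this is NOT a valid prefix code. G (1) is a prefix of F (10).


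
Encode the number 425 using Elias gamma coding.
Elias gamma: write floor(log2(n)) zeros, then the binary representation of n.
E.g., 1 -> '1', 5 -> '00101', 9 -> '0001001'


num_bits = floor(log2(425)) + 1 = 9
leading_zeros = num_bits - 1 = 8
binary(425) = 110101001

Elias gamma(425) = '00000000' + '110101001' = 00000000110101001 (17 bits)


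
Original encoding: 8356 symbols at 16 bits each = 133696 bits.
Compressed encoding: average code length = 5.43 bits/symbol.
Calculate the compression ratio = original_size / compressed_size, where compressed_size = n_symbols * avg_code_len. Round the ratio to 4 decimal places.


original_size = n_symbols * orig_bits = 8356 * 16 = 133696 bits
compressed_size = n_symbols * avg_code_len = 8356 * 5.43 = 45373.08 bits
ratio = original_size / compressed_size = 133696 / 45373.08 = 2.9466

Compression ratio = 2.9466


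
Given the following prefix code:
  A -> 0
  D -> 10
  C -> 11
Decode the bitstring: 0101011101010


Decoding step by step:
Bits 0 -> A
Bits 10 -> D
Bits 10 -> D
Bits 11 -> C
Bits 10 -> D
Bits 10 -> D
Bits 10 -> D


Decoded message: ADDCDDD
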